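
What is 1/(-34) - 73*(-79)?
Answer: 196077/34 ≈ 5767.0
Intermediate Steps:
1/(-34) - 73*(-79) = -1/34 + 5767 = 196077/34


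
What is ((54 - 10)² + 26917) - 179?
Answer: 28674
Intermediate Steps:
((54 - 10)² + 26917) - 179 = (44² + 26917) - 179 = (1936 + 26917) - 179 = 28853 - 179 = 28674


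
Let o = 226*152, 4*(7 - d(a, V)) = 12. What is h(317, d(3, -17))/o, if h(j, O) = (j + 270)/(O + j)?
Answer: 587/11026992 ≈ 5.3233e-5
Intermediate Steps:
d(a, V) = 4 (d(a, V) = 7 - ¼*12 = 7 - 3 = 4)
h(j, O) = (270 + j)/(O + j)
o = 34352
h(317, d(3, -17))/o = ((270 + 317)/(4 + 317))/34352 = (587/321)*(1/34352) = 587/11026992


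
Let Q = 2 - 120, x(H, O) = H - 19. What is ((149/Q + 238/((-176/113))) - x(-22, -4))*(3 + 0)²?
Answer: -5283513/5192 ≈ -1017.6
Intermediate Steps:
x(H, O) = -19 + H
Q = -118
((149/Q + 238/((-176/113))) - x(-22, -4))*(3 + 0)² = ((149/(-118) + 238/((-176/113))) - (-19 - 22))*(3 + 0)² = ((149*(-1/118) + 238/((-176*1/113))) - 1*(-41))*3² = ((-149/118 + 238/(-176/113)) + 41)*9 = ((-149/118 + 238*(-113/176)) + 41)*9 = ((-149/118 - 13447/88) + 41)*9 = (-799929/5192 + 41)*9 = -587057/5192*9 = -5283513/5192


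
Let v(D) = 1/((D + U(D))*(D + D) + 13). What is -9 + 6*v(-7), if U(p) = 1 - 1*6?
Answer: -1623/181 ≈ -8.9669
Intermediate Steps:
U(p) = -5 (U(p) = 1 - 6 = -5)
v(D) = 1/(13 + 2*D*(-5 + D)) (v(D) = 1/((D - 5)*(D + D) + 13) = 1/((-5 + D)*(2*D) + 13) = 1/(2*D*(-5 + D) + 13) = 1/(13 + 2*D*(-5 + D)))
-9 + 6*v(-7) = -9 + 6/(13 - 10*(-7) + 2*(-7)²) = -9 + 6/(13 + 70 + 2*49) = -9 + 6/(13 + 70 + 98) = -9 + 6/181 = -1623/181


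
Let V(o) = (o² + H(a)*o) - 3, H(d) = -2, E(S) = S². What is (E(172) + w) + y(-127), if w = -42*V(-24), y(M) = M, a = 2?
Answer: 3375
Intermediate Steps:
V(o) = -3 + o² - 2*o (V(o) = (o² - 2*o) - 3 = -3 + o² - 2*o)
w = -26082 (w = -42*(-3 + (-24)² - 2*(-24)) = -42*(-3 + 576 + 48) = -42*621 = -26082)
(E(172) + w) + y(-127) = (172² - 26082) - 127 = (29584 - 26082) - 127 = 3502 - 127 = 3375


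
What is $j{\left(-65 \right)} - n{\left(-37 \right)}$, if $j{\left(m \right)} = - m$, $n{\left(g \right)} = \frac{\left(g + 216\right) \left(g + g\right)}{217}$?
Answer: $\frac{27351}{217} \approx 126.04$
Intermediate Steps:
$n{\left(g \right)} = \frac{2 g \left(216 + g\right)}{217}$ ($n{\left(g \right)} = \left(216 + g\right) 2 g \frac{1}{217} = 2 g \left(216 + g\right) \frac{1}{217} = \frac{2 g \left(216 + g\right)}{217}$)
$j{\left(-65 \right)} - n{\left(-37 \right)} = \left(-1\right) \left(-65\right) - \frac{2}{217} \left(-37\right) \left(216 - 37\right) = 65 - \frac{2}{217} \left(-37\right) 179 = 65 - - \frac{13246}{217} = 65 + \frac{13246}{217} = \frac{27351}{217}$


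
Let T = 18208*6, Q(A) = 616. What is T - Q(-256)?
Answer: 108632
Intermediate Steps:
T = 109248
T - Q(-256) = 109248 - 1*616 = 109248 - 616 = 108632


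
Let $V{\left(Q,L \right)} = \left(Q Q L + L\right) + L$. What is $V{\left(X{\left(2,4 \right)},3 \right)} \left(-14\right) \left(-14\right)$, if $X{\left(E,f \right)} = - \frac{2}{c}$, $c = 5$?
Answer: $\frac{31752}{25} \approx 1270.1$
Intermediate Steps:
$X{\left(E,f \right)} = - \frac{2}{5}$
$V{\left(Q,L \right)} = 2 L + L Q^{2}$ ($V{\left(Q,L \right)} = \left(Q^{2} L + L\right) + L = \left(L Q^{2} + L\right) + L = \left(L + L Q^{2}\right) + L = 2 L + L Q^{2}$)
$V{\left(X{\left(2,4 \right)},3 \right)} \left(-14\right) \left(-14\right) = 3 \left(2 + \left(- \frac{2}{5}\right)^{2}\right) \left(-14\right) \left(-14\right) = 3 \left(2 + \frac{4}{25}\right) \left(-14\right) \left(-14\right) = 3 \cdot \frac{54}{25} \left(-14\right) \left(-14\right) = \frac{162}{25} \left(-14\right) \left(-14\right) = \left(- \frac{2268}{25}\right) \left(-14\right) = \frac{31752}{25}$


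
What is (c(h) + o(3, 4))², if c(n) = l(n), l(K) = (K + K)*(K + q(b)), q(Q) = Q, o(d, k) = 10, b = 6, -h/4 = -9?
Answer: 9205156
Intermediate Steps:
h = 36 (h = -4*(-9) = 36)
l(K) = 2*K*(6 + K) (l(K) = (K + K)*(K + 6) = (2*K)*(6 + K) = 2*K*(6 + K))
c(n) = 2*n*(6 + n)
(c(h) + o(3, 4))² = (2*36*(6 + 36) + 10)² = (2*36*42 + 10)² = (3024 + 10)² = 3034² = 9205156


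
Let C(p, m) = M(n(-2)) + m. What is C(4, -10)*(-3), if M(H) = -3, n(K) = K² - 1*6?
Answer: 39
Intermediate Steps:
n(K) = -6 + K² (n(K) = K² - 6 = -6 + K²)
C(p, m) = -3 + m
C(4, -10)*(-3) = (-3 - 10)*(-3) = -13*(-3) = 39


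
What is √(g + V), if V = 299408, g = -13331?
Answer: √286077 ≈ 534.86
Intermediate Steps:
√(g + V) = √(-13331 + 299408) = √286077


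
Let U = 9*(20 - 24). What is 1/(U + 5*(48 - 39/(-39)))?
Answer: 1/209 ≈ 0.0047847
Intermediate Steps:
U = -36 (U = 9*(-4) = -36)
1/(U + 5*(48 - 39/(-39))) = 1/(-36 + 5*(48 - 39/(-39))) = 1/(-36 + 5*(48 - 39*(-1/39))) = 1/(-36 + 5*(48 + 1)) = 1/(-36 + 5*49) = 1/(-36 + 245) = 1/209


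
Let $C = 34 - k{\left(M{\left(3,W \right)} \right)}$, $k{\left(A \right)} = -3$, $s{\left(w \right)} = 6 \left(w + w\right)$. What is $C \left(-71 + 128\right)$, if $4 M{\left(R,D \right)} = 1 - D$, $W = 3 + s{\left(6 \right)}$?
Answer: $2109$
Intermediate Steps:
$s{\left(w \right)} = 12 w$ ($s{\left(w \right)} = 6 \cdot 2 w = 12 w$)
$W = 75$ ($W = 3 + 12 \cdot 6 = 3 + 72 = 75$)
$M{\left(R,D \right)} = \frac{1}{4} - \frac{D}{4}$ ($M{\left(R,D \right)} = \frac{1 - D}{4} = \frac{1}{4} - \frac{D}{4}$)
$C = 37$ ($C = 34 - -3 = 34 + 3 = 37$)
$C \left(-71 + 128\right) = 37 \left(-71 + 128\right) = 37 \cdot 57 = 2109$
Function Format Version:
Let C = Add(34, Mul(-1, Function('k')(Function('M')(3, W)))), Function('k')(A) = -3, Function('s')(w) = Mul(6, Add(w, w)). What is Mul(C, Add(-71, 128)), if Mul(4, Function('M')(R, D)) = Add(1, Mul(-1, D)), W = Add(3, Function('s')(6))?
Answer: 2109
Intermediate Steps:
Function('s')(w) = Mul(12, w) (Function('s')(w) = Mul(6, Mul(2, w)) = Mul(12, w))
W = 75 (W = Add(3, Mul(12, 6)) = Add(3, 72) = 75)
Function('M')(R, D) = Add(Rational(1, 4), Mul(Rational(-1, 4), D)) (Function('M')(R, D) = Mul(Rational(1, 4), Add(1, Mul(-1, D))) = Add(Rational(1, 4), Mul(Rational(-1, 4), D)))
C = 37 (C = Add(34, Mul(-1, -3)) = Add(34, 3) = 37)
Mul(C, Add(-71, 128)) = Mul(37, Add(-71, 128)) = Mul(37, 57) = 2109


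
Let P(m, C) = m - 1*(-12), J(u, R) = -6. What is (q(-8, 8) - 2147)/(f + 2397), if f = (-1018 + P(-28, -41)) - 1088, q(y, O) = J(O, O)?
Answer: -2153/275 ≈ -7.8291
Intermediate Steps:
q(y, O) = -6
P(m, C) = 12 + m (P(m, C) = m + 12 = 12 + m)
f = -2122 (f = (-1018 + (12 - 28)) - 1088 = (-1018 - 16) - 1088 = -1034 - 1088 = -2122)
(q(-8, 8) - 2147)/(f + 2397) = (-6 - 2147)/(-2122 + 2397) = -2153/275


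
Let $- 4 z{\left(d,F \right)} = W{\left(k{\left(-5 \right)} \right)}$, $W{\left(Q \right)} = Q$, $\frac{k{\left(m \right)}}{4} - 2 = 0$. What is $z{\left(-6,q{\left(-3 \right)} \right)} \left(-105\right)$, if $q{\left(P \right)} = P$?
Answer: $210$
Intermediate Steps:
$k{\left(m \right)} = 8$ ($k{\left(m \right)} = 8 + 4 \cdot 0 = 8 + 0 = 8$)
$z{\left(d,F \right)} = -2$ ($z{\left(d,F \right)} = \left(- \frac{1}{4}\right) 8 = -2$)
$z{\left(-6,q{\left(-3 \right)} \right)} \left(-105\right) = \left(-2\right) \left(-105\right) = 210$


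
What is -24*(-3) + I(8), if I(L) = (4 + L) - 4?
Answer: 80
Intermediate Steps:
I(L) = L
-24*(-3) + I(8) = -24*(-3) + 8 = 72 + 8 = 80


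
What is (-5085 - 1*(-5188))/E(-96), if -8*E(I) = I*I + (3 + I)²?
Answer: -824/17865 ≈ -0.046124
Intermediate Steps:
E(I) = -I²/8 - (3 + I)²/8 (E(I) = -(I*I + (3 + I)²)/8 = -(I² + (3 + I)²)/8 = -I²/8 - (3 + I)²/8)
(-5085 - 1*(-5188))/E(-96) = (-5085 - 1*(-5188))/(-⅛*(-96)² - (3 - 96)²/8) = (-5085 + 5188)/(-⅛*9216 - ⅛*(-93)²) = 103/(-1152 - ⅛*8649) = 103/(-1152 - 8649/8) = 103/(-17865/8) = 103*(-8/17865) = -824/17865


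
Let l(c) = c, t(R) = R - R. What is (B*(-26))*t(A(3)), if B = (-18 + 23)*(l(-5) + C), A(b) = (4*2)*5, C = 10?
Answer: 0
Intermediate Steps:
A(b) = 40 (A(b) = 8*5 = 40)
t(R) = 0
B = 25 (B = (-18 + 23)*(-5 + 10) = 5*5 = 25)
(B*(-26))*t(A(3)) = (25*(-26))*0 = -650*0 = 0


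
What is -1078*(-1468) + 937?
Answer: 1583441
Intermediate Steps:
-1078*(-1468) + 937 = 1582504 + 937 = 1583441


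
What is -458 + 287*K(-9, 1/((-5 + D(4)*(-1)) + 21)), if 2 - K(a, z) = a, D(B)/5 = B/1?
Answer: 2699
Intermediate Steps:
D(B) = 5*B (D(B) = 5*(B/1) = 5*(B*1) = 5*B)
K(a, z) = 2 - a
-458 + 287*K(-9, 1/((-5 + D(4)*(-1)) + 21)) = -458 + 287*(2 - 1*(-9)) = -458 + 287*(2 + 9) = -458 + 287*11 = -458 + 3157 = 2699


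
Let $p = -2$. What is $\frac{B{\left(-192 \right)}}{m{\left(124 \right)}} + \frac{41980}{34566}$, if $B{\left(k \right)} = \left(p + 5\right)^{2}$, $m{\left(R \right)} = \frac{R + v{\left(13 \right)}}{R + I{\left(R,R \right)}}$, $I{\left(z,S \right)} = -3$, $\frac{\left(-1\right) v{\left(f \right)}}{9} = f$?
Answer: $\frac{2709731}{17283} \approx 156.79$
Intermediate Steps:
$v{\left(f \right)} = - 9 f$
$m{\left(R \right)} = \frac{-117 + R}{-3 + R}$ ($m{\left(R \right)} = \frac{R - 117}{R - 3} = \frac{R - 117}{-3 + R} = \frac{-117 + R}{-3 + R}$)
$B{\left(k \right)} = 9$ ($B{\left(k \right)} = \left(-2 + 5\right)^{2} = 3^{2} = 9$)
$\frac{B{\left(-192 \right)}}{m{\left(124 \right)}} + \frac{41980}{34566} = \frac{9}{\frac{1}{-3 + 124} \left(-117 + 124\right)} + \frac{41980}{34566} = \frac{9}{\frac{1}{121} \cdot 7} + 41980 \cdot \frac{1}{34566} = \frac{9}{\frac{1}{121} \cdot 7} + \frac{20990}{17283} = \frac{9}{\frac{7}{121}} + \frac{20990}{17283} = 9 \cdot \frac{121}{7} + \frac{20990}{17283} = \frac{1089}{7} + \frac{20990}{17283} = \frac{2709731}{17283}$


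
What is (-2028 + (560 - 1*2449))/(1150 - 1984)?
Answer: 3917/834 ≈ 4.6966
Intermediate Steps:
(-2028 + (560 - 1*2449))/(1150 - 1984) = (-2028 + (560 - 2449))/(-834) = (-2028 - 1889)*(-1/834) = -3917*(-1/834) = 3917/834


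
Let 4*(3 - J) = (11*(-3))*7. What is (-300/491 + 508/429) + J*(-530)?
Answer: -13563856949/421278 ≈ -32197.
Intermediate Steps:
J = 243/4 (J = 3 - 11*(-3)*7/4 = 3 - (-33)*7/4 = 3 - ¼*(-231) = 3 + 231/4 = 243/4 ≈ 60.750)
(-300/491 + 508/429) + J*(-530) = (-300/491 + 508/429) + (243/4)*(-530) = (-300*1/491 + 508*(1/429)) - 64395/2 = (-300/491 + 508/429) - 64395/2 = 120728/210639 - 64395/2 = -13563856949/421278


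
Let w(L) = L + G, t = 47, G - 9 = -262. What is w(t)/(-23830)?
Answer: 103/11915 ≈ 0.0086446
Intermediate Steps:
G = -253 (G = 9 - 262 = -253)
w(L) = -253 + L (w(L) = L - 253 = -253 + L)
w(t)/(-23830) = (-253 + 47)/(-23830) = -206*(-1/23830) = 103/11915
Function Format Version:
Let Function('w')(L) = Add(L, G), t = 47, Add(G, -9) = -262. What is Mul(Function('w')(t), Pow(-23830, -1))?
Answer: Rational(103, 11915) ≈ 0.0086446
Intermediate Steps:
G = -253 (G = Add(9, -262) = -253)
Function('w')(L) = Add(-253, L) (Function('w')(L) = Add(L, -253) = Add(-253, L))
Mul(Function('w')(t), Pow(-23830, -1)) = Mul(Add(-253, 47), Pow(-23830, -1)) = Mul(-206, Rational(-1, 23830)) = Rational(103, 11915)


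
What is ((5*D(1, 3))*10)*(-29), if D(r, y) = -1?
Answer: 1450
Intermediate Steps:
((5*D(1, 3))*10)*(-29) = ((5*(-1))*10)*(-29) = -5*10*(-29) = -50*(-29) = 1450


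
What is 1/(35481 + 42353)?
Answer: 1/77834 ≈ 1.2848e-5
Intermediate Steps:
1/(35481 + 42353) = 1/77834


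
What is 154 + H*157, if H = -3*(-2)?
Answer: 1096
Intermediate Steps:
H = 6
154 + H*157 = 154 + 6*157 = 154 + 942 = 1096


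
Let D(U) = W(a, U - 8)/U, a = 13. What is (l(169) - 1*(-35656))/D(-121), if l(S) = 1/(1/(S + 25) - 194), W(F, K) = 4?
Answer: -81185758643/75270 ≈ -1.0786e+6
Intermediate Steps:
l(S) = 1/(-194 + 1/(25 + S)) (l(S) = 1/(1/(25 + S) - 194) = 1/(-194 + 1/(25 + S)))
D(U) = 4/U
(l(169) - 1*(-35656))/D(-121) = ((-25 - 1*169)/(4849 + 194*169) - 1*(-35656))/((4/(-121))) = ((-25 - 169)/(4849 + 32786) + 35656)/((4*(-1/121))) = (-194/37635 + 35656)/(-4/121) = ((1/37635)*(-194) + 35656)*(-121/4) = (-194/37635 + 35656)*(-121/4) = (1341913366/37635)*(-121/4) = -81185758643/75270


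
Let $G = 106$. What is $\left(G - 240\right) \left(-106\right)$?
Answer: $14204$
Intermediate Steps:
$\left(G - 240\right) \left(-106\right) = \left(106 - 240\right) \left(-106\right) = \left(-134\right) \left(-106\right) = 14204$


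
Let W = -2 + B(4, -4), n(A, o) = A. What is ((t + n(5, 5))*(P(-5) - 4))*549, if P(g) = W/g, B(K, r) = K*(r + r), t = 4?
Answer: 69174/5 ≈ 13835.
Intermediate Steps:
B(K, r) = 2*K*r (B(K, r) = K*(2*r) = 2*K*r)
W = -34 (W = -2 + 2*4*(-4) = -2 - 32 = -34)
P(g) = -34/g
((t + n(5, 5))*(P(-5) - 4))*549 = ((4 + 5)*(-34/(-5) - 4))*549 = (9*(-34*(-⅕) - 4))*549 = (9*(34/5 - 4))*549 = (9*(14/5))*549 = (126/5)*549 = 69174/5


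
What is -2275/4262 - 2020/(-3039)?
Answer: 1695515/12952218 ≈ 0.13091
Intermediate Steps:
-2275/4262 - 2020/(-3039) = -2275*1/4262 - 2020*(-1/3039) = -2275/4262 + 2020/3039 = 1695515/12952218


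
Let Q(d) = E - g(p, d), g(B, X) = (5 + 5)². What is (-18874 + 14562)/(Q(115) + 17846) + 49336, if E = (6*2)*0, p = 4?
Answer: 437756172/8873 ≈ 49336.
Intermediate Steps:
E = 0 (E = 12*0 = 0)
g(B, X) = 100 (g(B, X) = 10² = 100)
Q(d) = -100 (Q(d) = 0 - 1*100 = 0 - 100 = -100)
(-18874 + 14562)/(Q(115) + 17846) + 49336 = (-18874 + 14562)/(-100 + 17846) + 49336 = -4312/17746 + 49336 = -4312*1/17746 + 49336 = -2156/8873 + 49336 = 437756172/8873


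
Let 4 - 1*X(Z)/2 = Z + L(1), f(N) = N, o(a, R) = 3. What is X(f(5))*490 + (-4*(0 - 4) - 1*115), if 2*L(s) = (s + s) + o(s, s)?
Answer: -3529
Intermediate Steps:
L(s) = 3/2 + s (L(s) = ((s + s) + 3)/2 = (2*s + 3)/2 = (3 + 2*s)/2 = 3/2 + s)
X(Z) = 3 - 2*Z (X(Z) = 8 - 2*(Z + (3/2 + 1)) = 8 - 2*(Z + 5/2) = 8 - 2*(5/2 + Z) = 8 + (-5 - 2*Z) = 3 - 2*Z)
X(f(5))*490 + (-4*(0 - 4) - 1*115) = (3 - 2*5)*490 + (-4*(0 - 4) - 1*115) = (3 - 10)*490 + (-4*(-4) - 115) = -7*490 + (16 - 115) = -3430 - 99 = -3529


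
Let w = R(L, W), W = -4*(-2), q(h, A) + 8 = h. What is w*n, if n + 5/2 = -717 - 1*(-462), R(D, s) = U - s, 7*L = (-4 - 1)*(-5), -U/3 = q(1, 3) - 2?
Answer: -9785/2 ≈ -4892.5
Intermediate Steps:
q(h, A) = -8 + h
W = 8
U = 27 (U = -3*((-8 + 1) - 2) = -3*(-7 - 2) = -3*(-9) = 27)
L = 25/7 (L = ((-4 - 1)*(-5))/7 = (-5*(-5))/7 = (⅐)*25 = 25/7 ≈ 3.5714)
R(D, s) = 27 - s
w = 19 (w = 27 - 1*8 = 27 - 8 = 19)
n = -515/2 (n = -5/2 + (-717 - 1*(-462)) = -5/2 + (-717 + 462) = -5/2 - 255 = -515/2 ≈ -257.50)
w*n = 19*(-515/2) = -9785/2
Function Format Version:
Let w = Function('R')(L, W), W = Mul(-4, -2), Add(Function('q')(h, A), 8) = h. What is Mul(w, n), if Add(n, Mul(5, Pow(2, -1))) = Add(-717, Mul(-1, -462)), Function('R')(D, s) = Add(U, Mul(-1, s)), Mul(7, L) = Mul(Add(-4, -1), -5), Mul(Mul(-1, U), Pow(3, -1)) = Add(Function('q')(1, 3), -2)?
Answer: Rational(-9785, 2) ≈ -4892.5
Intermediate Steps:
Function('q')(h, A) = Add(-8, h)
W = 8
U = 27 (U = Mul(-3, Add(Add(-8, 1), -2)) = Mul(-3, Add(-7, -2)) = Mul(-3, -9) = 27)
L = Rational(25, 7) (L = Mul(Rational(1, 7), Mul(Add(-4, -1), -5)) = Mul(Rational(1, 7), Mul(-5, -5)) = Mul(Rational(1, 7), 25) = Rational(25, 7) ≈ 3.5714)
Function('R')(D, s) = Add(27, Mul(-1, s))
w = 19 (w = Add(27, Mul(-1, 8)) = Add(27, -8) = 19)
n = Rational(-515, 2) (n = Add(Rational(-5, 2), Add(-717, Mul(-1, -462))) = Add(Rational(-5, 2), Add(-717, 462)) = Add(Rational(-5, 2), -255) = Rational(-515, 2) ≈ -257.50)
Mul(w, n) = Mul(19, Rational(-515, 2)) = Rational(-9785, 2)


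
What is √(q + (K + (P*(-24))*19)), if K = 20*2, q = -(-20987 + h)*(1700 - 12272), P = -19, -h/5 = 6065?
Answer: 8*I*√8475965 ≈ 23291.0*I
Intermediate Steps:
h = -30325 (h = -5*6065 = -30325)
q = -542470464 (q = -(-20987 - 30325)*(1700 - 12272) = -(-51312)*(-10572) = -1*542470464 = -542470464)
K = 40
√(q + (K + (P*(-24))*19)) = √(-542470464 + (40 - 19*(-24)*19)) = √(-542470464 + (40 + 456*19)) = √(-542470464 + (40 + 8664)) = √(-542470464 + 8704) = √(-542461760) = 8*I*√8475965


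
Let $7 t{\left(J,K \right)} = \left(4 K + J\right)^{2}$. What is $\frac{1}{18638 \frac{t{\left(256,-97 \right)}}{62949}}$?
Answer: $\frac{146881}{108249504} \approx 0.0013569$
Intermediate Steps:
$t{\left(J,K \right)} = \frac{\left(J + 4 K\right)^{2}}{7}$ ($t{\left(J,K \right)} = \frac{\left(4 K + J\right)^{2}}{7} = \frac{\left(J + 4 K\right)^{2}}{7}$)
$\frac{1}{18638 \frac{t{\left(256,-97 \right)}}{62949}} = \frac{1}{18638 \frac{\frac{1}{7} \left(256 + 4 \left(-97\right)\right)^{2}}{62949}} = \frac{1}{18638 \frac{\left(256 - 388\right)^{2}}{7} \cdot \frac{1}{62949}} = \frac{1}{18638 \frac{\left(-132\right)^{2}}{7} \cdot \frac{1}{62949}} = \frac{1}{18638 \cdot \frac{1}{7} \cdot 17424 \cdot \frac{1}{62949}} = \frac{1}{18638 \cdot \frac{17424}{7} \cdot \frac{1}{62949}} = \frac{1}{18638 \cdot \frac{5808}{146881}} = \frac{1}{18638} \cdot \frac{146881}{5808} = \frac{146881}{108249504}$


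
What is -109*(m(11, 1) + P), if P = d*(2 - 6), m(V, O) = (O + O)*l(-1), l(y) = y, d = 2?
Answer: 1090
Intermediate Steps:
m(V, O) = -2*O (m(V, O) = (O + O)*(-1) = (2*O)*(-1) = -2*O)
P = -8 (P = 2*(2 - 6) = 2*(-4) = -8)
-109*(m(11, 1) + P) = -109*(-2*1 - 8) = -109*(-2 - 8) = -109*(-10) = 1090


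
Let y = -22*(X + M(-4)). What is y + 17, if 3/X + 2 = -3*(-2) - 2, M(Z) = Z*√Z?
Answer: -16 + 176*I ≈ -16.0 + 176.0*I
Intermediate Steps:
M(Z) = Z^(3/2)
X = 3/2 (X = 3/(-2 + (-3*(-2) - 2)) = 3/(-2 + (6 - 2)) = 3/(-2 + 4) = 3/2 ≈ 1.5000)
y = -33 + 176*I (y = -22*(3/2 + (-4)^(3/2)) = -22*(3/2 - 8*I) = -33 + 176*I ≈ -33.0 + 176.0*I)
y + 17 = (-33 + 176*I) + 17 = -16 + 176*I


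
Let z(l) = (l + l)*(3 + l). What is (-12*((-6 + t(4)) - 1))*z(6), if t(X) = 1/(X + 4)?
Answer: 8910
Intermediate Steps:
t(X) = 1/(4 + X)
z(l) = 2*l*(3 + l) (z(l) = (2*l)*(3 + l) = 2*l*(3 + l))
(-12*((-6 + t(4)) - 1))*z(6) = (-12*((-6 + 1/(4 + 4)) - 1))*(2*6*(3 + 6)) = (-12*((-6 + 1/8) - 1))*(2*6*9) = -12*((-6 + ⅛) - 1)*108 = -12*(-47/8 - 1)*108 = -12*(-55/8)*108 = (165/2)*108 = 8910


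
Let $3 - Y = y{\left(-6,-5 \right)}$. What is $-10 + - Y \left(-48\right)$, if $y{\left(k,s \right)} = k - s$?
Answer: $182$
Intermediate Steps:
$Y = 4$ ($Y = 3 - \left(-6 - -5\right) = 3 - \left(-6 + 5\right) = 3 - -1 = 3 + 1 = 4$)
$-10 + - Y \left(-48\right) = -10 + \left(-1\right) 4 \left(-48\right) = -10 - -192 = -10 + 192 = 182$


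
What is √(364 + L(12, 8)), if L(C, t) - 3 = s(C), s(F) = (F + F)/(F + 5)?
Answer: √106471/17 ≈ 19.194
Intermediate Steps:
s(F) = 2*F/(5 + F) (s(F) = (2*F)/(5 + F) = 2*F/(5 + F))
L(C, t) = 3 + 2*C/(5 + C)
√(364 + L(12, 8)) = √(364 + 5*(3 + 12)/(5 + 12)) = √(364 + 5*15/17) = √(364 + 5*(1/17)*15) = √(364 + 75/17) = √(6263/17) = √106471/17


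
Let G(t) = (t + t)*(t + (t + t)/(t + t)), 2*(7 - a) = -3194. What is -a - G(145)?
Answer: -43944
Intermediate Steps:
a = 1604 (a = 7 - ½*(-3194) = 7 + 1597 = 1604)
G(t) = 2*t*(1 + t) (G(t) = (2*t)*(t + (2*t)/((2*t))) = (2*t)*(t + (2*t)*(1/(2*t))) = (2*t)*(t + 1) = (2*t)*(1 + t) = 2*t*(1 + t))
-a - G(145) = -1*1604 - 2*145*(1 + 145) = -1604 - 2*145*146 = -1604 - 1*42340 = -1604 - 42340 = -43944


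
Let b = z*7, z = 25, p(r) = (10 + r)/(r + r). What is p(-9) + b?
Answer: 3149/18 ≈ 174.94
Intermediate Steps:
p(r) = (10 + r)/(2*r) (p(r) = (10 + r)/((2*r)) = (10 + r)*(1/(2*r)) = (10 + r)/(2*r))
b = 175 (b = 25*7 = 175)
p(-9) + b = (½)*(10 - 9)/(-9) + 175 = (½)*(-⅑)*1 + 175 = -1/18 + 175 = 3149/18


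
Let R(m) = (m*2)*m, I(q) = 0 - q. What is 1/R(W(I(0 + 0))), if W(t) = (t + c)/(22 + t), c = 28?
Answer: 121/392 ≈ 0.30867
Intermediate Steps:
I(q) = -q
W(t) = (28 + t)/(22 + t) (W(t) = (t + 28)/(22 + t) = (28 + t)/(22 + t))
R(m) = 2*m**2 (R(m) = (2*m)*m = 2*m**2)
1/R(W(I(0 + 0))) = 1/(2*((28 - (0 + 0))/(22 - (0 + 0)))**2) = 1/(2*((28 - 1*0)/(22 - 1*0))**2) = 1/(2*((28 + 0)/(22 + 0))**2) = 1/(2*(28/22)**2) = 1/(2*((1/22)*28)**2) = 1/(2*(14/11)**2) = 1/(2*(196/121)) = 1/(392/121) = 121/392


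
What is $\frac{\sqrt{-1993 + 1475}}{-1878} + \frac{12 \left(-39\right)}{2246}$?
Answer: $- \frac{234}{1123} - \frac{i \sqrt{518}}{1878} \approx -0.20837 - 0.012119 i$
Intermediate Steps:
$\frac{\sqrt{-1993 + 1475}}{-1878} + \frac{12 \left(-39\right)}{2246} = \sqrt{-518} \left(- \frac{1}{1878}\right) - \frac{234}{1123} = i \sqrt{518} \left(- \frac{1}{1878}\right) - \frac{234}{1123} = - \frac{i \sqrt{518}}{1878} - \frac{234}{1123} = - \frac{234}{1123} - \frac{i \sqrt{518}}{1878}$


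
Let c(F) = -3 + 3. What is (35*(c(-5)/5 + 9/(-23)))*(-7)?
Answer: 2205/23 ≈ 95.870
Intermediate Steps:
c(F) = 0
(35*(c(-5)/5 + 9/(-23)))*(-7) = (35*(0/5 + 9/(-23)))*(-7) = (35*(0*(⅕) + 9*(-1/23)))*(-7) = (35*(0 - 9/23))*(-7) = (35*(-9/23))*(-7) = -315/23*(-7) = 2205/23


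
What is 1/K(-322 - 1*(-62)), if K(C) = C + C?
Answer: -1/520 ≈ -0.0019231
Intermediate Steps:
K(C) = 2*C
1/K(-322 - 1*(-62)) = 1/(2*(-322 - 1*(-62))) = 1/(2*(-322 + 62)) = 1/(2*(-260)) = 1/(-520) = -1/520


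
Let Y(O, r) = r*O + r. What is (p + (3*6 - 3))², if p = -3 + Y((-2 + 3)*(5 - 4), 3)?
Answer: 324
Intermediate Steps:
Y(O, r) = r + O*r (Y(O, r) = O*r + r = r + O*r)
p = 3 (p = -3 + 3*(1 + (-2 + 3)*(5 - 4)) = -3 + 3*(1 + 1*1) = -3 + 3*(1 + 1) = -3 + 3*2 = -3 + 6 = 3)
(p + (3*6 - 3))² = (3 + (3*6 - 3))² = (3 + (18 - 3))² = (3 + 15)² = 18² = 324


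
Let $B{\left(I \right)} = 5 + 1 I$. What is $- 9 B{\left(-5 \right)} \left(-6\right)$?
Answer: $0$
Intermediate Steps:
$B{\left(I \right)} = 5 + I$
$- 9 B{\left(-5 \right)} \left(-6\right) = - 9 \left(5 - 5\right) \left(-6\right) = \left(-9\right) 0 \left(-6\right) = 0 \left(-6\right) = 0$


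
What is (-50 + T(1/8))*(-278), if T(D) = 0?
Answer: 13900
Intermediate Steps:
(-50 + T(1/8))*(-278) = (-50 + 0)*(-278) = -50*(-278) = 13900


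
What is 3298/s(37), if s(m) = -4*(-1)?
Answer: 1649/2 ≈ 824.50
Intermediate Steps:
s(m) = 4
3298/s(37) = 3298/4 = 3298*(¼) = 1649/2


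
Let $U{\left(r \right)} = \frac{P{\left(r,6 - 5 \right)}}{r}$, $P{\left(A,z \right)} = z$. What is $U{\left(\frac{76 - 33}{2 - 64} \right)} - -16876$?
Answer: $\frac{725606}{43} \approx 16875.0$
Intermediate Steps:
$U{\left(r \right)} = \frac{1}{r}$ ($U{\left(r \right)} = \frac{6 - 5}{r} = 1 \frac{1}{r} = \frac{1}{r}$)
$U{\left(\frac{76 - 33}{2 - 64} \right)} - -16876 = \frac{1}{\left(76 - 33\right) \frac{1}{2 - 64}} - -16876 = \frac{1}{43 \frac{1}{-62}} + 16876 = \frac{1}{43 \left(- \frac{1}{62}\right)} + 16876 = \frac{1}{- \frac{43}{62}} + 16876 = - \frac{62}{43} + 16876 = \frac{725606}{43}$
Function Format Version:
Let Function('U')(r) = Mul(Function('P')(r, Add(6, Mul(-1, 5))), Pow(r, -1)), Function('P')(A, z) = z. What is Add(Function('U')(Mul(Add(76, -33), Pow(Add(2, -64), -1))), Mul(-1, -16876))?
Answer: Rational(725606, 43) ≈ 16875.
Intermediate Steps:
Function('U')(r) = Pow(r, -1) (Function('U')(r) = Mul(Add(6, Mul(-1, 5)), Pow(r, -1)) = Mul(Add(6, -5), Pow(r, -1)) = Mul(1, Pow(r, -1)) = Pow(r, -1))
Add(Function('U')(Mul(Add(76, -33), Pow(Add(2, -64), -1))), Mul(-1, -16876)) = Add(Pow(Mul(Add(76, -33), Pow(Add(2, -64), -1)), -1), Mul(-1, -16876)) = Add(Pow(Mul(43, Pow(-62, -1)), -1), 16876) = Add(Pow(Mul(43, Rational(-1, 62)), -1), 16876) = Add(Pow(Rational(-43, 62), -1), 16876) = Add(Rational(-62, 43), 16876) = Rational(725606, 43)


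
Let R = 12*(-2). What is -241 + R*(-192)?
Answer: 4367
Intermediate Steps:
R = -24
-241 + R*(-192) = -241 - 24*(-192) = -241 + 4608 = 4367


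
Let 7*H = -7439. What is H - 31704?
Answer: -229367/7 ≈ -32767.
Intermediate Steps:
H = -7439/7 (H = (1/7)*(-7439) = -7439/7 ≈ -1062.7)
H - 31704 = -7439/7 - 31704 = -229367/7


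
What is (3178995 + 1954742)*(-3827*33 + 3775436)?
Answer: 18733750704865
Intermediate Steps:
(3178995 + 1954742)*(-3827*33 + 3775436) = 5133737*(-126291 + 3775436) = 5133737*3649145 = 18733750704865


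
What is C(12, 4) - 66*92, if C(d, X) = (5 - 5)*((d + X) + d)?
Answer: -6072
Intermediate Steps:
C(d, X) = 0 (C(d, X) = 0*((X + d) + d) = 0*(X + 2*d) = 0)
C(12, 4) - 66*92 = 0 - 66*92 = 0 - 6072 = -6072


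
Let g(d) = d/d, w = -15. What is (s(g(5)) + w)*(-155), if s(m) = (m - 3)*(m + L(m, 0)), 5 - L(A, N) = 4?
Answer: 2945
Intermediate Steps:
g(d) = 1
L(A, N) = 1 (L(A, N) = 5 - 1*4 = 5 - 4 = 1)
s(m) = (1 + m)*(-3 + m) (s(m) = (m - 3)*(m + 1) = (-3 + m)*(1 + m) = (1 + m)*(-3 + m))
(s(g(5)) + w)*(-155) = ((-3 + 1² - 2*1) - 15)*(-155) = ((-3 + 1 - 2) - 15)*(-155) = (-4 - 15)*(-155) = -19*(-155) = 2945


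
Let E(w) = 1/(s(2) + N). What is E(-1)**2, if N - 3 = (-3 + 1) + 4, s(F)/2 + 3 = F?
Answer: 1/9 ≈ 0.11111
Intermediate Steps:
s(F) = -6 + 2*F
N = 5 (N = 3 + ((-3 + 1) + 4) = 3 + (-2 + 4) = 3 + 2 = 5)
E(w) = 1/3 (E(w) = 1/((-6 + 2*2) + 5) = 1/((-6 + 4) + 5) = 1/(-2 + 5) = 1/3)
E(-1)**2 = (1/3)**2 = 1/9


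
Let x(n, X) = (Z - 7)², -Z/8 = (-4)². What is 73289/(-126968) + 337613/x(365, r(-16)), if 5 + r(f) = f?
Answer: 41530355359/2313991800 ≈ 17.948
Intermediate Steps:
r(f) = -5 + f
Z = -128 (Z = -8*(-4)² = -8*16 = -128)
x(n, X) = 18225 (x(n, X) = (-128 - 7)² = (-135)² = 18225)
73289/(-126968) + 337613/x(365, r(-16)) = 73289/(-126968) + 337613/18225 = 73289*(-1/126968) + 337613*(1/18225) = -73289/126968 + 337613/18225 = 41530355359/2313991800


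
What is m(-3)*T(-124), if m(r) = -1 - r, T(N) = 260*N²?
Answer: 7995520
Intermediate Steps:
m(-3)*T(-124) = (-1 - 1*(-3))*(260*(-124)²) = (-1 + 3)*(260*15376) = 2*3997760 = 7995520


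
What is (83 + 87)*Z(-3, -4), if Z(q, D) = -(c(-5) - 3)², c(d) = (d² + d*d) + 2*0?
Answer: -375530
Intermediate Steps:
c(d) = 2*d² (c(d) = (d² + d²) + 0 = 2*d² + 0 = 2*d²)
Z(q, D) = -2209 (Z(q, D) = -(2*(-5)² - 3)² = -(2*25 - 3)² = -(50 - 3)² = -1*47² = -1*2209 = -2209)
(83 + 87)*Z(-3, -4) = (83 + 87)*(-2209) = 170*(-2209) = -375530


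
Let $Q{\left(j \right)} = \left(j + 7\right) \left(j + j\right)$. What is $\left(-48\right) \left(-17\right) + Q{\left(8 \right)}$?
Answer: $1056$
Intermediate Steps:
$Q{\left(j \right)} = 2 j \left(7 + j\right)$ ($Q{\left(j \right)} = \left(7 + j\right) 2 j = 2 j \left(7 + j\right)$)
$\left(-48\right) \left(-17\right) + Q{\left(8 \right)} = \left(-48\right) \left(-17\right) + 2 \cdot 8 \left(7 + 8\right) = 816 + 2 \cdot 8 \cdot 15 = 816 + 240 = 1056$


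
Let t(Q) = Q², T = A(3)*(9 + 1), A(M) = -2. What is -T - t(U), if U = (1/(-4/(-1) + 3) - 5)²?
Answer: -1288316/2401 ≈ -536.57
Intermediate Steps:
U = 1156/49 (U = (1/(-4*(-1) + 3) - 5)² = (1/(4 + 3) - 5)² = (1/7 - 5)² = (⅐ - 5)² = (-34/7)² = 1156/49 ≈ 23.592)
T = -20 (T = -2*(9 + 1) = -2*10 = -20)
-T - t(U) = -1*(-20) - (1156/49)² = 20 - 1*1336336/2401 = 20 - 1336336/2401 = -1288316/2401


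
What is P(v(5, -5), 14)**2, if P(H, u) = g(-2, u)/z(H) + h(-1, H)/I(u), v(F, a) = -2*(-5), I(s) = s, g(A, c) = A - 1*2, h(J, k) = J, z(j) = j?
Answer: 1089/4900 ≈ 0.22224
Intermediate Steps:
g(A, c) = -2 + A (g(A, c) = A - 2 = -2 + A)
v(F, a) = 10
P(H, u) = -1/u - 4/H (P(H, u) = (-2 - 2)/H - 1/u = -4/H - 1/u = -1/u - 4/H)
P(v(5, -5), 14)**2 = (-1/14 - 4/10)**2 = (-1*1/14 - 4*1/10)**2 = (-1/14 - 2/5)**2 = (-33/70)**2 = 1089/4900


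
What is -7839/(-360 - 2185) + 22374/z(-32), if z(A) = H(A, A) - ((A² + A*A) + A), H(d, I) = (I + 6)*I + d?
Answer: -23704803/1547360 ≈ -15.320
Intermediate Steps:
H(d, I) = d + I*(6 + I) (H(d, I) = (6 + I)*I + d = I*(6 + I) + d = d + I*(6 + I))
z(A) = -A² + 6*A (z(A) = (A + A² + 6*A) - ((A² + A*A) + A) = (A² + 7*A) - ((A² + A²) + A) = (A² + 7*A) - (2*A² + A) = (A² + 7*A) - (A + 2*A²) = (A² + 7*A) + (-A - 2*A²) = -A² + 6*A)
-7839/(-360 - 2185) + 22374/z(-32) = -7839/(-360 - 2185) + 22374/((-32*(6 - 1*(-32)))) = -7839/(-2545) + 22374/((-32*(6 + 32))) = -7839*(-1/2545) + 22374/((-32*38)) = 7839/2545 + 22374/(-1216) = 7839/2545 + 22374*(-1/1216) = 7839/2545 - 11187/608 = -23704803/1547360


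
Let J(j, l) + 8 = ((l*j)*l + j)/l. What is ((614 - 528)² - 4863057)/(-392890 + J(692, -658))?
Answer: 1597512469/279069332 ≈ 5.7244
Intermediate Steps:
J(j, l) = -8 + (j + j*l²)/l (J(j, l) = -8 + ((l*j)*l + j)/l = -8 + ((j*l)*l + j)/l = -8 + (j*l² + j)/l = -8 + (j + j*l²)/l)
((614 - 528)² - 4863057)/(-392890 + J(692, -658)) = ((614 - 528)² - 4863057)/(-392890 + (-8 + 692*(-658) + 692/(-658))) = (86² - 4863057)/(-392890 + (-8 - 455336 + 692*(-1/658))) = (7396 - 4863057)/(-392890 + (-8 - 455336 - 346/329)) = -4855661/(-392890 - 149808522/329) = -4855661/(-279069332/329) = -4855661*(-329/279069332) = 1597512469/279069332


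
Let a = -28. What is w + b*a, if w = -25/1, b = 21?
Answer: -613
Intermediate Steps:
w = -25 (w = -25*1 = -25)
w + b*a = -25 + 21*(-28) = -25 - 588 = -613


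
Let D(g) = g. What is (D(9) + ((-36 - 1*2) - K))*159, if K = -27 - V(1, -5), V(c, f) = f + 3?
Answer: -636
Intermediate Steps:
V(c, f) = 3 + f
K = -25 (K = -27 - (3 - 5) = -27 - 1*(-2) = -27 + 2 = -25)
(D(9) + ((-36 - 1*2) - K))*159 = (9 + ((-36 - 1*2) - 1*(-25)))*159 = (9 + ((-36 - 2) + 25))*159 = (9 + (-38 + 25))*159 = (9 - 13)*159 = -4*159 = -636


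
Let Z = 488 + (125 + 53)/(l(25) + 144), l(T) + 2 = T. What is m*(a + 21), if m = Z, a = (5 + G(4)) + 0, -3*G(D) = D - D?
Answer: 2123524/167 ≈ 12716.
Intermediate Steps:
G(D) = 0 (G(D) = -(D - D)/3 = -⅓*0 = 0)
l(T) = -2 + T
a = 5 (a = (5 + 0) + 0 = 5 + 0 = 5)
Z = 81674/167 (Z = 488 + (125 + 53)/((-2 + 25) + 144) = 488 + 178/(23 + 144) = 488 + 178/167 = 81674/167 ≈ 489.07)
m = 81674/167 ≈ 489.07
m*(a + 21) = 81674*(5 + 21)/167 = (81674/167)*26 = 2123524/167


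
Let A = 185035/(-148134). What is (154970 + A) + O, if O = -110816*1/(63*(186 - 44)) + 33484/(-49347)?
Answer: 26807734521466607/173002587786 ≈ 1.5496e+5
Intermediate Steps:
A = -185035/148134 (A = 185035*(-1/148134) = -185035/148134 ≈ -1.2491)
O = -320443612/24525459 (O = -110816/(63*142) + 33484*(-1/49347) = -110816/8946 - 33484/49347 = -110816*1/8946 - 33484/49347 = -55408/4473 - 33484/49347 = -320443612/24525459 ≈ -13.066)
(154970 + A) + O = (154970 - 185035/148134) - 320443612/24525459 = 22956140945/148134 - 320443612/24525459 = 26807734521466607/173002587786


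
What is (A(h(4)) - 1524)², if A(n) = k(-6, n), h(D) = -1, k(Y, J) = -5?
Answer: 2337841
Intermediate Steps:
A(n) = -5
(A(h(4)) - 1524)² = (-5 - 1524)² = (-1529)² = 2337841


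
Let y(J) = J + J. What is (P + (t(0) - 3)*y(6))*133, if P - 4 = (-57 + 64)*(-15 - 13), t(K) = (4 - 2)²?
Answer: -23940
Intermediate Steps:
y(J) = 2*J
t(K) = 4 (t(K) = 2² = 4)
P = -192 (P = 4 + (-57 + 64)*(-15 - 13) = 4 + 7*(-28) = 4 - 196 = -192)
(P + (t(0) - 3)*y(6))*133 = (-192 + (4 - 3)*(2*6))*133 = (-192 + 1*12)*133 = (-192 + 12)*133 = -180*133 = -23940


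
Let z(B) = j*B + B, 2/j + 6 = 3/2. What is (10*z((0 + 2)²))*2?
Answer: 400/9 ≈ 44.444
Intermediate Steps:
j = -4/9 (j = 2/(-6 + 3/2) = 2/(-9/2) = 2*(-2/9) = -4/9 ≈ -0.44444)
z(B) = 5*B/9 (z(B) = -4*B/9 + B = 5*B/9)
(10*z((0 + 2)²))*2 = (10*(5*(0 + 2)²/9))*2 = (10*((5/9)*2²))*2 = (10*((5/9)*4))*2 = (10*(20/9))*2 = (200/9)*2 = 400/9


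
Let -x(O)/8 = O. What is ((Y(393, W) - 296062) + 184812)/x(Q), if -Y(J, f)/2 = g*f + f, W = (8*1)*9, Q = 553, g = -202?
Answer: 5879/316 ≈ 18.604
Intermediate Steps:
x(O) = -8*O
W = 72 (W = 8*9 = 72)
Y(J, f) = 402*f (Y(J, f) = -2*(-202*f + f) = -(-402)*f = 402*f)
((Y(393, W) - 296062) + 184812)/x(Q) = ((402*72 - 296062) + 184812)/((-8*553)) = ((28944 - 296062) + 184812)/(-4424) = (-267118 + 184812)*(-1/4424) = -82306*(-1/4424) = 5879/316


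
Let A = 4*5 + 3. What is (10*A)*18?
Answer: 4140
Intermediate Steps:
A = 23 (A = 20 + 3 = 23)
(10*A)*18 = (10*23)*18 = 230*18 = 4140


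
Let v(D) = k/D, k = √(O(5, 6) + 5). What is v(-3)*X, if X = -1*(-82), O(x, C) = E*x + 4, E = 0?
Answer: -82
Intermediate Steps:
O(x, C) = 4 (O(x, C) = 0*x + 4 = 0 + 4 = 4)
k = 3 (k = √(4 + 5) = √9 = 3)
v(D) = 3/D
X = 82
v(-3)*X = (3/(-3))*82 = (3*(-⅓))*82 = -1*82 = -82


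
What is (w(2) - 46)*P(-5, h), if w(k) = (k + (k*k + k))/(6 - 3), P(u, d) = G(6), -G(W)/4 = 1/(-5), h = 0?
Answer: -104/3 ≈ -34.667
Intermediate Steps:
G(W) = 4/5 (G(W) = -4/(-5) = -4*(-1/5) = 4/5)
P(u, d) = 4/5
w(k) = k**2/3 + 2*k/3 (w(k) = (k + (k**2 + k))/3 = (k + (k + k**2))*(1/3) = (k**2 + 2*k)*(1/3) = k**2/3 + 2*k/3)
(w(2) - 46)*P(-5, h) = ((1/3)*2*(2 + 2) - 46)*(4/5) = ((1/3)*2*4 - 46)*(4/5) = (8/3 - 46)*(4/5) = -130/3*4/5 = -104/3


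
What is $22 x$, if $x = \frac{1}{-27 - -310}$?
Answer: $\frac{22}{283} \approx 0.077739$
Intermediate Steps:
$x = \frac{1}{283}$ ($x = \frac{1}{-27 + 310} = \frac{1}{283} \approx 0.0035336$)
$22 x = 22 \cdot \frac{1}{283} = \frac{22}{283}$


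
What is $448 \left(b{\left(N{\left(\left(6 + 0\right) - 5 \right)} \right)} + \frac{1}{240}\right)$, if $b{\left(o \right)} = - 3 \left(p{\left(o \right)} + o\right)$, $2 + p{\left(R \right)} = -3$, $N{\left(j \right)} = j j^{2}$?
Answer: $\frac{80668}{15} \approx 5377.9$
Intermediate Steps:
$N{\left(j \right)} = j^{3}$
$p{\left(R \right)} = -5$ ($p{\left(R \right)} = -2 - 3 = -5$)
$b{\left(o \right)} = 15 - 3 o$ ($b{\left(o \right)} = - 3 \left(-5 + o\right) = 15 - 3 o$)
$448 \left(b{\left(N{\left(\left(6 + 0\right) - 5 \right)} \right)} + \frac{1}{240}\right) = 448 \left(\left(15 - 3 \left(\left(6 + 0\right) - 5\right)^{3}\right) + \frac{1}{240}\right) = 448 \left(\left(15 - 3 \left(6 - 5\right)^{3}\right) + \frac{1}{240}\right) = 448 \left(\left(15 - 3 \cdot 1^{3}\right) + \frac{1}{240}\right) = 448 \left(\left(15 - 3\right) + \frac{1}{240}\right) = 448 \left(12 + \frac{1}{240}\right) = 448 \cdot \frac{2881}{240} = \frac{80668}{15}$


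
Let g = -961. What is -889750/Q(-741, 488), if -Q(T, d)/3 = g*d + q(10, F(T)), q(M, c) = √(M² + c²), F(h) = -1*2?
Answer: -10431606950/16494823869 - 88975*√26/32989647738 ≈ -0.63243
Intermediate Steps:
F(h) = -2
Q(T, d) = -6*√26 + 2883*d (Q(T, d) = -3*(-961*d + √(10² + (-2)²)) = -3*(-961*d + √(100 + 4)) = -3*(-961*d + √104) = -3*(-961*d + 2*√26) = -6*√26 + 2883*d)
-889750/Q(-741, 488) = -889750/(-6*√26 + 2883*488) = -889750/(-6*√26 + 1406904) = -889750/(1406904 - 6*√26)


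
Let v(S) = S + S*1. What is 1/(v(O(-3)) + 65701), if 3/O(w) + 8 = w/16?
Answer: 131/8606735 ≈ 1.5221e-5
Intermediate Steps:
O(w) = 3/(-8 + w/16)
v(S) = 2*S (v(S) = S + S = 2*S)
1/(v(O(-3)) + 65701) = 1/(2*(48/(-128 - 3)) + 65701) = 1/(2*(48/(-131)) + 65701) = 1/(2*(48*(-1/131)) + 65701) = 1/(2*(-48/131) + 65701) = 1/(-96/131 + 65701) = 1/(8606735/131) = 131/8606735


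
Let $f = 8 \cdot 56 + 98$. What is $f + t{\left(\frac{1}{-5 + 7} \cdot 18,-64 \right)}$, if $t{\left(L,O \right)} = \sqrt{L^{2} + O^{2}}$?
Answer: $546 + \sqrt{4177} \approx 610.63$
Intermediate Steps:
$f = 546$ ($f = 448 + 98 = 546$)
$f + t{\left(\frac{1}{-5 + 7} \cdot 18,-64 \right)} = 546 + \sqrt{\left(\frac{1}{-5 + 7} \cdot 18\right)^{2} + \left(-64\right)^{2}} = 546 + \sqrt{\left(\frac{1}{2} \cdot 18\right)^{2} + 4096} = 546 + \sqrt{9^{2} + 4096} = 546 + \sqrt{81 + 4096} = 546 + \sqrt{4177}$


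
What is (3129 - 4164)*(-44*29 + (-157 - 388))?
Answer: 1884735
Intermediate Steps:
(3129 - 4164)*(-44*29 + (-157 - 388)) = -1035*(-1276 - 545) = -1035*(-1821) = 1884735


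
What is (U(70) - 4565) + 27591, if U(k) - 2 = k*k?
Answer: 27928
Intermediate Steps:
U(k) = 2 + k**2 (U(k) = 2 + k*k = 2 + k**2)
(U(70) - 4565) + 27591 = ((2 + 70**2) - 4565) + 27591 = ((2 + 4900) - 4565) + 27591 = (4902 - 4565) + 27591 = 337 + 27591 = 27928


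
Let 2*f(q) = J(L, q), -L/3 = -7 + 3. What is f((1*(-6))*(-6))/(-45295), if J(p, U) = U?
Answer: -18/45295 ≈ -0.00039739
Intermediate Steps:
L = 12 (L = -3*(-7 + 3) = -3*(-4) = 12)
f(q) = q/2
f((1*(-6))*(-6))/(-45295) = (((1*(-6))*(-6))/2)/(-45295) = ((-6*(-6))/2)*(-1/45295) = ((½)*36)*(-1/45295) = 18*(-1/45295) = -18/45295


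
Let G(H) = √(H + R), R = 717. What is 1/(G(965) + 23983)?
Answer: 827/19833883 - √2/19833883 ≈ 4.1625e-5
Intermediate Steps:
G(H) = √(717 + H) (G(H) = √(H + 717) = √(717 + H))
1/(G(965) + 23983) = 1/(√(717 + 965) + 23983) = 1/(√1682 + 23983) = 1/(29*√2 + 23983) = 1/(23983 + 29*√2)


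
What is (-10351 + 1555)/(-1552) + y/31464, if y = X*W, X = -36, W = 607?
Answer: 843205/169556 ≈ 4.9730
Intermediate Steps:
y = -21852 (y = -36*607 = -21852)
(-10351 + 1555)/(-1552) + y/31464 = (-10351 + 1555)/(-1552) - 21852/31464 = -8796*(-1/1552) - 21852*1/31464 = 2199/388 - 607/874 = 843205/169556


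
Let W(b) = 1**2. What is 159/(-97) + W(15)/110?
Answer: -17393/10670 ≈ -1.6301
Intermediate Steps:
W(b) = 1
159/(-97) + W(15)/110 = 159/(-97) + 1/110 = 159*(-1/97) + 1*(1/110) = -159/97 + 1/110 = -17393/10670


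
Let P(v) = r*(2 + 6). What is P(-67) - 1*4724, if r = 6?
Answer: -4676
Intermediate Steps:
P(v) = 48 (P(v) = 6*(2 + 6) = 6*8 = 48)
P(-67) - 1*4724 = 48 - 1*4724 = 48 - 4724 = -4676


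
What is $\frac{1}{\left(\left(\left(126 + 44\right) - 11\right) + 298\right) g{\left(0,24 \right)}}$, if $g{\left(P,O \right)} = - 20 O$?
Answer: $- \frac{1}{219360} \approx -4.5587 \cdot 10^{-6}$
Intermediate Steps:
$\frac{1}{\left(\left(\left(126 + 44\right) - 11\right) + 298\right) g{\left(0,24 \right)}} = \frac{1}{\left(\left(\left(126 + 44\right) - 11\right) + 298\right) \left(\left(-20\right) 24\right)} = \frac{1}{\left(\left(170 - 11\right) + 298\right) \left(-480\right)} = \frac{1}{\left(170 - 11\right) + 298} \left(- \frac{1}{480}\right) = \frac{1}{159 + 298} \left(- \frac{1}{480}\right) = \frac{1}{457} \left(- \frac{1}{480}\right) = - \frac{1}{219360}$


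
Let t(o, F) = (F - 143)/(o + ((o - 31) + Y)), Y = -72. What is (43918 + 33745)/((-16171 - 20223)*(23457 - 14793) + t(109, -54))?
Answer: -8931245/36261526037 ≈ -0.00024630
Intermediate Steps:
t(o, F) = (-143 + F)/(-103 + 2*o) (t(o, F) = (F - 143)/(o + ((o - 31) - 72)) = (-143 + F)/(o + ((-31 + o) - 72)) = (-143 + F)/(o + (-103 + o)) = (-143 + F)/(-103 + 2*o))
(43918 + 33745)/((-16171 - 20223)*(23457 - 14793) + t(109, -54)) = (43918 + 33745)/((-16171 - 20223)*(23457 - 14793) + (-143 - 54)/(-103 + 2*109)) = 77663/(-36394*8664 - 197/(-103 + 218)) = 77663/(-315317616 - 197/115) = 77663/(-36261526037/115) = 77663*(-115/36261526037) = -8931245/36261526037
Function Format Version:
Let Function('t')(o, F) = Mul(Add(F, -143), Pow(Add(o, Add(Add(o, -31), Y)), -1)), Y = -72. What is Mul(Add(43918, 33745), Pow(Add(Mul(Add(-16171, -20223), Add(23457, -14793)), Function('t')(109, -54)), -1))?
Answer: Rational(-8931245, 36261526037) ≈ -0.00024630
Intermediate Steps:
Function('t')(o, F) = Mul(Pow(Add(-103, Mul(2, o)), -1), Add(-143, F)) (Function('t')(o, F) = Mul(Add(F, -143), Pow(Add(o, Add(Add(o, -31), -72)), -1)) = Mul(Add(-143, F), Pow(Add(o, Add(Add(-31, o), -72)), -1)) = Mul(Add(-143, F), Pow(Add(o, Add(-103, o)), -1)) = Mul(Add(-143, F), Pow(Add(-103, Mul(2, o)), -1)) = Mul(Pow(Add(-103, Mul(2, o)), -1), Add(-143, F)))
Mul(Add(43918, 33745), Pow(Add(Mul(Add(-16171, -20223), Add(23457, -14793)), Function('t')(109, -54)), -1)) = Mul(Add(43918, 33745), Pow(Add(Mul(Add(-16171, -20223), Add(23457, -14793)), Mul(Pow(Add(-103, Mul(2, 109)), -1), Add(-143, -54))), -1)) = Mul(77663, Pow(Add(Mul(-36394, 8664), Mul(Pow(Add(-103, 218), -1), -197)), -1)) = Mul(77663, Pow(Add(-315317616, Mul(Pow(115, -1), -197)), -1)) = Mul(77663, Pow(Add(-315317616, Mul(Rational(1, 115), -197)), -1)) = Mul(77663, Pow(Add(-315317616, Rational(-197, 115)), -1)) = Mul(77663, Pow(Rational(-36261526037, 115), -1)) = Mul(77663, Rational(-115, 36261526037)) = Rational(-8931245, 36261526037)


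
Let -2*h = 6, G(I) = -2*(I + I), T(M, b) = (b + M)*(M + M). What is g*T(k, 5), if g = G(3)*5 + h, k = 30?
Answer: -132300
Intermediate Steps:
T(M, b) = 2*M*(M + b) (T(M, b) = (M + b)*(2*M) = 2*M*(M + b))
G(I) = -4*I
h = -3 (h = -1/2*6 = -3)
g = -63 (g = -4*3*5 - 3 = -12*5 - 3 = -60 - 3 = -63)
g*T(k, 5) = -126*30*(30 + 5) = -126*30*35 = -63*2100 = -132300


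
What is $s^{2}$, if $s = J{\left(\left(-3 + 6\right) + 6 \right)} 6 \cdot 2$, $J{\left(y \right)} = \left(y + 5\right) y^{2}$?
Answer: $185177664$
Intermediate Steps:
$J{\left(y \right)} = y^{2} \left(5 + y\right)$ ($J{\left(y \right)} = \left(5 + y\right) y^{2} = y^{2} \left(5 + y\right)$)
$s = 13608$ ($s = \left(\left(-3 + 6\right) + 6\right)^{2} \left(5 + \left(\left(-3 + 6\right) + 6\right)\right) 6 \cdot 2 = \left(3 + 6\right)^{2} \left(5 + \left(3 + 6\right)\right) 6 \cdot 2 = 9^{2} \left(5 + 9\right) 6 \cdot 2 = 81 \cdot 14 \cdot 6 \cdot 2 = 1134 \cdot 6 \cdot 2 = 6804 \cdot 2 = 13608$)
$s^{2} = 13608^{2} = 185177664$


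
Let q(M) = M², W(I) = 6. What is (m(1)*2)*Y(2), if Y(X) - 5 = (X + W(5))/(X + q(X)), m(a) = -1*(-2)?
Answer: 76/3 ≈ 25.333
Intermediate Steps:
m(a) = 2
Y(X) = 5 + (6 + X)/(X + X²) (Y(X) = 5 + (X + 6)/(X + X²) = 5 + (6 + X)/(X + X²))
(m(1)*2)*Y(2) = (2*2)*((6 + 5*2² + 6*2)/(2*(1 + 2))) = 4*((½)*(6 + 5*4 + 12)/3) = 4*((½)*(⅓)*(6 + 20 + 12)) = 4*((½)*(⅓)*38) = 4*(19/3) = 76/3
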